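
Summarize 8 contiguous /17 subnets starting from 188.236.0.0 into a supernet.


Original prefix: /17
Number of subnets: 8 = 2^3
New prefix = 17 - 3 = 14
Supernet: 188.236.0.0/14


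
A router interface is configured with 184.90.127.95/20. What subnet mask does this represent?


/20 means 20 network bits, 12 host bits
Binary: 11111111111111111111000000000000
Mask: 255.255.240.0


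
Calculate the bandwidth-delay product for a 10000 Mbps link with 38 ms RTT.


BDP = bandwidth * RTT
= 10000 Mbps * 38 ms
= 10000 * 1e6 * 38 / 1000 bits
= 380000000 bits
= 47500000 bytes
= 46386.7188 KB
BDP = 380000000 bits (47500000 bytes)


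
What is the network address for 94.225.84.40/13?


IP:   01011110.11100001.01010100.00101000
Mask: 11111111.11111000.00000000.00000000
AND operation:
Net:  01011110.11100000.00000000.00000000
Network: 94.224.0.0/13


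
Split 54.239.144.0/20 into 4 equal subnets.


New prefix = 20 + 2 = 22
Each subnet has 1024 addresses
  54.239.144.0/22
  54.239.148.0/22
  54.239.152.0/22
  54.239.156.0/22
Subnets: 54.239.144.0/22, 54.239.148.0/22, 54.239.152.0/22, 54.239.156.0/22


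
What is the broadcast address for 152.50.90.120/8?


Network: 152.0.0.0/8
Host bits = 24
Set all host bits to 1:
Broadcast: 152.255.255.255


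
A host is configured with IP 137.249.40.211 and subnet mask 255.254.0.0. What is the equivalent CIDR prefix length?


Binary: 11111111.11111110.00000000.00000000
Count leading 1s
Prefix: /15


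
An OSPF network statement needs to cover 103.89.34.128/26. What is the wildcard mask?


Subnet mask: 255.255.255.192
Wildcard = 255.255.255.255 - subnet mask
255 - 255 = 0
255 - 255 = 0
255 - 255 = 0
255 - 192 = 63
Wildcard: 0.0.0.63


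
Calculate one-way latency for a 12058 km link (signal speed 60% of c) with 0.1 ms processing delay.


Speed = 0.6 * 3e5 km/s = 180000 km/s
Propagation delay = 12058 / 180000 = 0.067 s = 66.9889 ms
Processing delay = 0.1 ms
Total one-way latency = 67.0889 ms


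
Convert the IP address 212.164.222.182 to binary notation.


212 = 11010100
164 = 10100100
222 = 11011110
182 = 10110110
Binary: 11010100.10100100.11011110.10110110


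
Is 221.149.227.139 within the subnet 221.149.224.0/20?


Subnet network: 221.149.224.0
Test IP AND mask: 221.149.224.0
Yes, 221.149.227.139 is in 221.149.224.0/20


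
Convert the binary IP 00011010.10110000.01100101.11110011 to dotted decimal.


00011010 = 26
10110000 = 176
01100101 = 101
11110011 = 243
IP: 26.176.101.243


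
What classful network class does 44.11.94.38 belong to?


First octet: 44
Binary: 00101100
0xxxxxxx -> Class A (1-126)
Class A, default mask 255.0.0.0 (/8)


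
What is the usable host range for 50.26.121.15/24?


Network: 50.26.121.0
Broadcast: 50.26.121.255
First usable = network + 1
Last usable = broadcast - 1
Range: 50.26.121.1 to 50.26.121.254


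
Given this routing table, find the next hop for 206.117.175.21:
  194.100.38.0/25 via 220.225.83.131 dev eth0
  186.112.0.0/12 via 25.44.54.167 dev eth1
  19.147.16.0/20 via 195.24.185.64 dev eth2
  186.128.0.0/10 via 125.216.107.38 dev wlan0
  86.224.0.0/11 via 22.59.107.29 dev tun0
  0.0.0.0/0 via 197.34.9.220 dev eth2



Longest prefix match for 206.117.175.21:
  /25 194.100.38.0: no
  /12 186.112.0.0: no
  /20 19.147.16.0: no
  /10 186.128.0.0: no
  /11 86.224.0.0: no
  /0 0.0.0.0: MATCH
Selected: next-hop 197.34.9.220 via eth2 (matched /0)


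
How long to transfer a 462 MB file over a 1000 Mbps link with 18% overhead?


Effective throughput = 1000 * (1 - 18/100) = 820.0 Mbps
File size in Mb = 462 * 8 = 3696 Mb
Time = 3696 / 820.0
Time = 4.5073 seconds


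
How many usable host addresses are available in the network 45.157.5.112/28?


Host bits = 32 - 28 = 4
Total addresses = 2^4 = 16
Usable = total - 2 (network and broadcast)
Usable hosts: 14


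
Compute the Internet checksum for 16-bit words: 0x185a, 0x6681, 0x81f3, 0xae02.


Sum all words (with carry folding):
+ 0x185a = 0x185a
+ 0x6681 = 0x7edb
+ 0x81f3 = 0x00cf
+ 0xae02 = 0xaed1
One's complement: ~0xaed1
Checksum = 0x512e


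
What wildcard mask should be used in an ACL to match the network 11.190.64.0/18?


Subnet mask: 255.255.192.0
Wildcard = 255.255.255.255 - subnet mask
255 - 255 = 0
255 - 255 = 0
255 - 192 = 63
255 - 0 = 255
Wildcard: 0.0.63.255


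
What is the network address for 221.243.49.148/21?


IP:   11011101.11110011.00110001.10010100
Mask: 11111111.11111111.11111000.00000000
AND operation:
Net:  11011101.11110011.00110000.00000000
Network: 221.243.48.0/21


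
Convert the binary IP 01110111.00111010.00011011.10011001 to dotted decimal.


01110111 = 119
00111010 = 58
00011011 = 27
10011001 = 153
IP: 119.58.27.153


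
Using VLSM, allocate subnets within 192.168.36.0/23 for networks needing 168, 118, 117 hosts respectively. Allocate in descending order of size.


168 hosts -> /24 (254 usable): 192.168.36.0/24
118 hosts -> /25 (126 usable): 192.168.37.0/25
117 hosts -> /25 (126 usable): 192.168.37.128/25
Allocation: 192.168.36.0/24 (168 hosts, 254 usable); 192.168.37.0/25 (118 hosts, 126 usable); 192.168.37.128/25 (117 hosts, 126 usable)


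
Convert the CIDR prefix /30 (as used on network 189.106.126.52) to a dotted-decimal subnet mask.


/30 means 30 network bits, 2 host bits
Binary: 11111111111111111111111111111100
Mask: 255.255.255.252


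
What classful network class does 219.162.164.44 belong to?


First octet: 219
Binary: 11011011
110xxxxx -> Class C (192-223)
Class C, default mask 255.255.255.0 (/24)


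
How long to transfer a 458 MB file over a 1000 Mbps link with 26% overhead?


Effective throughput = 1000 * (1 - 26/100) = 740 Mbps
File size in Mb = 458 * 8 = 3664 Mb
Time = 3664 / 740
Time = 4.9514 seconds


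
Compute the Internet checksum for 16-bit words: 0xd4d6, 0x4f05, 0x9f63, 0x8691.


Sum all words (with carry folding):
+ 0xd4d6 = 0xd4d6
+ 0x4f05 = 0x23dc
+ 0x9f63 = 0xc33f
+ 0x8691 = 0x49d1
One's complement: ~0x49d1
Checksum = 0xb62e


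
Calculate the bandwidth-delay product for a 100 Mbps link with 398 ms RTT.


BDP = bandwidth * RTT
= 100 Mbps * 398 ms
= 100 * 1e6 * 398 / 1000 bits
= 39800000 bits
= 4975000 bytes
= 4858.3984 KB
BDP = 39800000 bits (4975000 bytes)


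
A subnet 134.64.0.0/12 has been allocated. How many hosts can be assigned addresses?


Host bits = 32 - 12 = 20
Total addresses = 2^20 = 1048576
Usable = total - 2 (network and broadcast)
Usable hosts: 1048574


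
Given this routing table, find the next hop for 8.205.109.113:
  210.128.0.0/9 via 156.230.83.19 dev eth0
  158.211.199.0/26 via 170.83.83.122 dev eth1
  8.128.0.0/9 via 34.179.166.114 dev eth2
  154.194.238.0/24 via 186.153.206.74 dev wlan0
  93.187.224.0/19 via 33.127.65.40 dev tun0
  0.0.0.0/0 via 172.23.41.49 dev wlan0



Longest prefix match for 8.205.109.113:
  /9 210.128.0.0: no
  /26 158.211.199.0: no
  /9 8.128.0.0: MATCH
  /24 154.194.238.0: no
  /19 93.187.224.0: no
  /0 0.0.0.0: MATCH
Selected: next-hop 34.179.166.114 via eth2 (matched /9)


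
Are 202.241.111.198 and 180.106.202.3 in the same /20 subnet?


Mask: 255.255.240.0
202.241.111.198 AND mask = 202.241.96.0
180.106.202.3 AND mask = 180.106.192.0
No, different subnets (202.241.96.0 vs 180.106.192.0)


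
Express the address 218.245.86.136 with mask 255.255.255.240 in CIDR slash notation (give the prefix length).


Binary: 11111111.11111111.11111111.11110000
Count leading 1s
Prefix: /28


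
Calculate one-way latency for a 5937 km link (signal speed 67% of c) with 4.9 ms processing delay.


Speed = 0.67 * 3e5 km/s = 201000 km/s
Propagation delay = 5937 / 201000 = 0.0295 s = 29.5373 ms
Processing delay = 4.9 ms
Total one-way latency = 34.4373 ms


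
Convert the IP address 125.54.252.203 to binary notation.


125 = 01111101
54 = 00110110
252 = 11111100
203 = 11001011
Binary: 01111101.00110110.11111100.11001011


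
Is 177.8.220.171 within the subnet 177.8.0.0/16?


Subnet network: 177.8.0.0
Test IP AND mask: 177.8.0.0
Yes, 177.8.220.171 is in 177.8.0.0/16


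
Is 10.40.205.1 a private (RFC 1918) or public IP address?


RFC 1918 private ranges:
  10.0.0.0/8 (10.0.0.0 - 10.255.255.255)
  172.16.0.0/12 (172.16.0.0 - 172.31.255.255)
  192.168.0.0/16 (192.168.0.0 - 192.168.255.255)
Private (in 10.0.0.0/8)


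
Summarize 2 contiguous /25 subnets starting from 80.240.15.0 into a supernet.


Original prefix: /25
Number of subnets: 2 = 2^1
New prefix = 25 - 1 = 24
Supernet: 80.240.15.0/24


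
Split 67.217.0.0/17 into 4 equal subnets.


New prefix = 17 + 2 = 19
Each subnet has 8192 addresses
  67.217.0.0/19
  67.217.32.0/19
  67.217.64.0/19
  67.217.96.0/19
Subnets: 67.217.0.0/19, 67.217.32.0/19, 67.217.64.0/19, 67.217.96.0/19


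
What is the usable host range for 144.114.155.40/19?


Network: 144.114.128.0
Broadcast: 144.114.159.255
First usable = network + 1
Last usable = broadcast - 1
Range: 144.114.128.1 to 144.114.159.254


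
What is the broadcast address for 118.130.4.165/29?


Network: 118.130.4.160/29
Host bits = 3
Set all host bits to 1:
Broadcast: 118.130.4.167


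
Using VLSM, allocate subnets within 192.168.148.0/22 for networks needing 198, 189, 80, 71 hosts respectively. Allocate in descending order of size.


198 hosts -> /24 (254 usable): 192.168.148.0/24
189 hosts -> /24 (254 usable): 192.168.149.0/24
80 hosts -> /25 (126 usable): 192.168.150.0/25
71 hosts -> /25 (126 usable): 192.168.150.128/25
Allocation: 192.168.148.0/24 (198 hosts, 254 usable); 192.168.149.0/24 (189 hosts, 254 usable); 192.168.150.0/25 (80 hosts, 126 usable); 192.168.150.128/25 (71 hosts, 126 usable)


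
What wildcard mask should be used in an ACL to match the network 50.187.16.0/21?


Subnet mask: 255.255.248.0
Wildcard = 255.255.255.255 - subnet mask
255 - 255 = 0
255 - 255 = 0
255 - 248 = 7
255 - 0 = 255
Wildcard: 0.0.7.255


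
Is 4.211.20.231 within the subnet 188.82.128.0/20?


Subnet network: 188.82.128.0
Test IP AND mask: 4.211.16.0
No, 4.211.20.231 is not in 188.82.128.0/20


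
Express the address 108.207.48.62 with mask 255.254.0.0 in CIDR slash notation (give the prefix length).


Binary: 11111111.11111110.00000000.00000000
Count leading 1s
Prefix: /15


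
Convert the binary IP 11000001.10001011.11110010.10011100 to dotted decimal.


11000001 = 193
10001011 = 139
11110010 = 242
10011100 = 156
IP: 193.139.242.156


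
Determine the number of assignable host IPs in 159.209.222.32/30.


Host bits = 32 - 30 = 2
Total addresses = 2^2 = 4
Usable = total - 2 (network and broadcast)
Usable hosts: 2


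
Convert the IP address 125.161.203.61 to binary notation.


125 = 01111101
161 = 10100001
203 = 11001011
61 = 00111101
Binary: 01111101.10100001.11001011.00111101


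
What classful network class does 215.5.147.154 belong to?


First octet: 215
Binary: 11010111
110xxxxx -> Class C (192-223)
Class C, default mask 255.255.255.0 (/24)


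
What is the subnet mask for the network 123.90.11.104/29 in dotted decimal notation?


/29 means 29 network bits, 3 host bits
Binary: 11111111111111111111111111111000
Mask: 255.255.255.248


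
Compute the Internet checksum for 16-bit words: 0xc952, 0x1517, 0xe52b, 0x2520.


Sum all words (with carry folding):
+ 0xc952 = 0xc952
+ 0x1517 = 0xde69
+ 0xe52b = 0xc395
+ 0x2520 = 0xe8b5
One's complement: ~0xe8b5
Checksum = 0x174a


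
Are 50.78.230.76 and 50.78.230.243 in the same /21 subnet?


Mask: 255.255.248.0
50.78.230.76 AND mask = 50.78.224.0
50.78.230.243 AND mask = 50.78.224.0
Yes, same subnet (50.78.224.0)


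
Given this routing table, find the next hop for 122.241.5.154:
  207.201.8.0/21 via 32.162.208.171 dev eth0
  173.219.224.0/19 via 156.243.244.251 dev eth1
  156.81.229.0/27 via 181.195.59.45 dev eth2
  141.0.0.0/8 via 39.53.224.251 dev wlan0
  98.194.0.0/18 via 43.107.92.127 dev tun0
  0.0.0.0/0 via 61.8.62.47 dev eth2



Longest prefix match for 122.241.5.154:
  /21 207.201.8.0: no
  /19 173.219.224.0: no
  /27 156.81.229.0: no
  /8 141.0.0.0: no
  /18 98.194.0.0: no
  /0 0.0.0.0: MATCH
Selected: next-hop 61.8.62.47 via eth2 (matched /0)


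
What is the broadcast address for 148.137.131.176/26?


Network: 148.137.131.128/26
Host bits = 6
Set all host bits to 1:
Broadcast: 148.137.131.191


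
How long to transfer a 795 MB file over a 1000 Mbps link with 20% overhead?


Effective throughput = 1000 * (1 - 20/100) = 800 Mbps
File size in Mb = 795 * 8 = 6360 Mb
Time = 6360 / 800
Time = 7.95 seconds


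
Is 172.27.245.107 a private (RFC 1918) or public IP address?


RFC 1918 private ranges:
  10.0.0.0/8 (10.0.0.0 - 10.255.255.255)
  172.16.0.0/12 (172.16.0.0 - 172.31.255.255)
  192.168.0.0/16 (192.168.0.0 - 192.168.255.255)
Private (in 172.16.0.0/12)


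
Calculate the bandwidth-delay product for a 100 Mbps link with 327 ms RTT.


BDP = bandwidth * RTT
= 100 Mbps * 327 ms
= 100 * 1e6 * 327 / 1000 bits
= 32700000 bits
= 4087500 bytes
= 3991.6992 KB
BDP = 32700000 bits (4087500 bytes)


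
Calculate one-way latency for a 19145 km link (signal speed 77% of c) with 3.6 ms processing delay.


Speed = 0.77 * 3e5 km/s = 231000 km/s
Propagation delay = 19145 / 231000 = 0.0829 s = 82.8788 ms
Processing delay = 3.6 ms
Total one-way latency = 86.4788 ms


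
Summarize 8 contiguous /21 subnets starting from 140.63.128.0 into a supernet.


Original prefix: /21
Number of subnets: 8 = 2^3
New prefix = 21 - 3 = 18
Supernet: 140.63.128.0/18


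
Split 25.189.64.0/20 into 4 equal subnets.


New prefix = 20 + 2 = 22
Each subnet has 1024 addresses
  25.189.64.0/22
  25.189.68.0/22
  25.189.72.0/22
  25.189.76.0/22
Subnets: 25.189.64.0/22, 25.189.68.0/22, 25.189.72.0/22, 25.189.76.0/22


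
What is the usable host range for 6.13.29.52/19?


Network: 6.13.0.0
Broadcast: 6.13.31.255
First usable = network + 1
Last usable = broadcast - 1
Range: 6.13.0.1 to 6.13.31.254


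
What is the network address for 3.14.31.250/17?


IP:   00000011.00001110.00011111.11111010
Mask: 11111111.11111111.10000000.00000000
AND operation:
Net:  00000011.00001110.00000000.00000000
Network: 3.14.0.0/17


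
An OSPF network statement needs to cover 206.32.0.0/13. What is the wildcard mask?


Subnet mask: 255.248.0.0
Wildcard = 255.255.255.255 - subnet mask
255 - 255 = 0
255 - 248 = 7
255 - 0 = 255
255 - 0 = 255
Wildcard: 0.7.255.255


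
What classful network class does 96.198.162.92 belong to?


First octet: 96
Binary: 01100000
0xxxxxxx -> Class A (1-126)
Class A, default mask 255.0.0.0 (/8)


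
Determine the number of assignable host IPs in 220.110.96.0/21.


Host bits = 32 - 21 = 11
Total addresses = 2^11 = 2048
Usable = total - 2 (network and broadcast)
Usable hosts: 2046


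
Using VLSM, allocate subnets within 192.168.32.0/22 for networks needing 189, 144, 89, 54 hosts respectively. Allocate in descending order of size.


189 hosts -> /24 (254 usable): 192.168.32.0/24
144 hosts -> /24 (254 usable): 192.168.33.0/24
89 hosts -> /25 (126 usable): 192.168.34.0/25
54 hosts -> /26 (62 usable): 192.168.34.128/26
Allocation: 192.168.32.0/24 (189 hosts, 254 usable); 192.168.33.0/24 (144 hosts, 254 usable); 192.168.34.0/25 (89 hosts, 126 usable); 192.168.34.128/26 (54 hosts, 62 usable)


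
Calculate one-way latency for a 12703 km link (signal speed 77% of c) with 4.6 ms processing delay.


Speed = 0.77 * 3e5 km/s = 231000 km/s
Propagation delay = 12703 / 231000 = 0.055 s = 54.9913 ms
Processing delay = 4.6 ms
Total one-way latency = 59.5913 ms


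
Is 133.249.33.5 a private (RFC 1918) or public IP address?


RFC 1918 private ranges:
  10.0.0.0/8 (10.0.0.0 - 10.255.255.255)
  172.16.0.0/12 (172.16.0.0 - 172.31.255.255)
  192.168.0.0/16 (192.168.0.0 - 192.168.255.255)
Public (not in any RFC 1918 range)


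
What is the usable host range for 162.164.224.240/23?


Network: 162.164.224.0
Broadcast: 162.164.225.255
First usable = network + 1
Last usable = broadcast - 1
Range: 162.164.224.1 to 162.164.225.254


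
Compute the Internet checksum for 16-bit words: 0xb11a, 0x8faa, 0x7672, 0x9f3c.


Sum all words (with carry folding):
+ 0xb11a = 0xb11a
+ 0x8faa = 0x40c5
+ 0x7672 = 0xb737
+ 0x9f3c = 0x5674
One's complement: ~0x5674
Checksum = 0xa98b


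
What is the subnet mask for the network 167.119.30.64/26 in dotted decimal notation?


/26 means 26 network bits, 6 host bits
Binary: 11111111111111111111111111000000
Mask: 255.255.255.192


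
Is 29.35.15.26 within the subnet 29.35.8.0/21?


Subnet network: 29.35.8.0
Test IP AND mask: 29.35.8.0
Yes, 29.35.15.26 is in 29.35.8.0/21


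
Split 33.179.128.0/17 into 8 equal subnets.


New prefix = 17 + 3 = 20
Each subnet has 4096 addresses
  33.179.128.0/20
  33.179.144.0/20
  33.179.160.0/20
  33.179.176.0/20
  33.179.192.0/20
  33.179.208.0/20
  33.179.224.0/20
  33.179.240.0/20
Subnets: 33.179.128.0/20, 33.179.144.0/20, 33.179.160.0/20, 33.179.176.0/20, 33.179.192.0/20, 33.179.208.0/20, 33.179.224.0/20, 33.179.240.0/20


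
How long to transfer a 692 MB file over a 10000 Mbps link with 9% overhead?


Effective throughput = 10000 * (1 - 9/100) = 9100 Mbps
File size in Mb = 692 * 8 = 5536 Mb
Time = 5536 / 9100
Time = 0.6084 seconds


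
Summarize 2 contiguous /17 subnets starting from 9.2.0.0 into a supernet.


Original prefix: /17
Number of subnets: 2 = 2^1
New prefix = 17 - 1 = 16
Supernet: 9.2.0.0/16


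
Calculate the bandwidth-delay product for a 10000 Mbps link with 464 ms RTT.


BDP = bandwidth * RTT
= 10000 Mbps * 464 ms
= 10000 * 1e6 * 464 / 1000 bits
= 4640000000 bits
= 580000000 bytes
= 566406.25 KB
BDP = 4640000000 bits (580000000 bytes)


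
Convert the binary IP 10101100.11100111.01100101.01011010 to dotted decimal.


10101100 = 172
11100111 = 231
01100101 = 101
01011010 = 90
IP: 172.231.101.90


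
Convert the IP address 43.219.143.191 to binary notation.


43 = 00101011
219 = 11011011
143 = 10001111
191 = 10111111
Binary: 00101011.11011011.10001111.10111111


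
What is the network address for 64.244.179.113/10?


IP:   01000000.11110100.10110011.01110001
Mask: 11111111.11000000.00000000.00000000
AND operation:
Net:  01000000.11000000.00000000.00000000
Network: 64.192.0.0/10


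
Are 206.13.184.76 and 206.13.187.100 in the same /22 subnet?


Mask: 255.255.252.0
206.13.184.76 AND mask = 206.13.184.0
206.13.187.100 AND mask = 206.13.184.0
Yes, same subnet (206.13.184.0)


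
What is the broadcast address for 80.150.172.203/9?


Network: 80.128.0.0/9
Host bits = 23
Set all host bits to 1:
Broadcast: 80.255.255.255


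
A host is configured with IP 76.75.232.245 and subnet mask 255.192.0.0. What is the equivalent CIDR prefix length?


Binary: 11111111.11000000.00000000.00000000
Count leading 1s
Prefix: /10


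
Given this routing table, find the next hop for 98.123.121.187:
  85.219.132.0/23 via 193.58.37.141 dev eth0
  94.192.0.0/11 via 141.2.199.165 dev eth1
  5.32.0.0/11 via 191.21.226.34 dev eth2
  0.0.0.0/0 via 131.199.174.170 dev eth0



Longest prefix match for 98.123.121.187:
  /23 85.219.132.0: no
  /11 94.192.0.0: no
  /11 5.32.0.0: no
  /0 0.0.0.0: MATCH
Selected: next-hop 131.199.174.170 via eth0 (matched /0)


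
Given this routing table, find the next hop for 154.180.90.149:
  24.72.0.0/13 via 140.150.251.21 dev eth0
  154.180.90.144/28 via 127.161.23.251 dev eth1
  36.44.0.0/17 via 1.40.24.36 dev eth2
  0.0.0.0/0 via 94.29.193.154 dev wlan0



Longest prefix match for 154.180.90.149:
  /13 24.72.0.0: no
  /28 154.180.90.144: MATCH
  /17 36.44.0.0: no
  /0 0.0.0.0: MATCH
Selected: next-hop 127.161.23.251 via eth1 (matched /28)


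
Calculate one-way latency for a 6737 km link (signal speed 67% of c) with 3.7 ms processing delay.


Speed = 0.67 * 3e5 km/s = 201000 km/s
Propagation delay = 6737 / 201000 = 0.0335 s = 33.5174 ms
Processing delay = 3.7 ms
Total one-way latency = 37.2174 ms


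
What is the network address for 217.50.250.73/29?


IP:   11011001.00110010.11111010.01001001
Mask: 11111111.11111111.11111111.11111000
AND operation:
Net:  11011001.00110010.11111010.01001000
Network: 217.50.250.72/29


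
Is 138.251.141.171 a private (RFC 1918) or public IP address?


RFC 1918 private ranges:
  10.0.0.0/8 (10.0.0.0 - 10.255.255.255)
  172.16.0.0/12 (172.16.0.0 - 172.31.255.255)
  192.168.0.0/16 (192.168.0.0 - 192.168.255.255)
Public (not in any RFC 1918 range)


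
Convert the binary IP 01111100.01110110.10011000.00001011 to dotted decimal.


01111100 = 124
01110110 = 118
10011000 = 152
00001011 = 11
IP: 124.118.152.11


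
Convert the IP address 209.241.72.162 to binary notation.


209 = 11010001
241 = 11110001
72 = 01001000
162 = 10100010
Binary: 11010001.11110001.01001000.10100010


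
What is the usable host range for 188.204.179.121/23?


Network: 188.204.178.0
Broadcast: 188.204.179.255
First usable = network + 1
Last usable = broadcast - 1
Range: 188.204.178.1 to 188.204.179.254


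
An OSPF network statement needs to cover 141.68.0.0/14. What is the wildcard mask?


Subnet mask: 255.252.0.0
Wildcard = 255.255.255.255 - subnet mask
255 - 255 = 0
255 - 252 = 3
255 - 0 = 255
255 - 0 = 255
Wildcard: 0.3.255.255


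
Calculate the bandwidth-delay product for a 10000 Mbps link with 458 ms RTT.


BDP = bandwidth * RTT
= 10000 Mbps * 458 ms
= 10000 * 1e6 * 458 / 1000 bits
= 4580000000 bits
= 572500000 bytes
= 559082.0312 KB
BDP = 4580000000 bits (572500000 bytes)


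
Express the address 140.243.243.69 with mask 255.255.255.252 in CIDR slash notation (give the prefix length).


Binary: 11111111.11111111.11111111.11111100
Count leading 1s
Prefix: /30


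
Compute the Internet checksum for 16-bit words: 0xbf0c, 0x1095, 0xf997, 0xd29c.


Sum all words (with carry folding):
+ 0xbf0c = 0xbf0c
+ 0x1095 = 0xcfa1
+ 0xf997 = 0xc939
+ 0xd29c = 0x9bd6
One's complement: ~0x9bd6
Checksum = 0x6429


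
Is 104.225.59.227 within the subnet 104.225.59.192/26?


Subnet network: 104.225.59.192
Test IP AND mask: 104.225.59.192
Yes, 104.225.59.227 is in 104.225.59.192/26


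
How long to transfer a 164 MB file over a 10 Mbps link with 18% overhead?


Effective throughput = 10 * (1 - 18/100) = 8.2 Mbps
File size in Mb = 164 * 8 = 1312 Mb
Time = 1312 / 8.2
Time = 160.0 seconds


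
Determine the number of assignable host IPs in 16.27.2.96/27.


Host bits = 32 - 27 = 5
Total addresses = 2^5 = 32
Usable = total - 2 (network and broadcast)
Usable hosts: 30


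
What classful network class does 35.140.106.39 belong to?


First octet: 35
Binary: 00100011
0xxxxxxx -> Class A (1-126)
Class A, default mask 255.0.0.0 (/8)


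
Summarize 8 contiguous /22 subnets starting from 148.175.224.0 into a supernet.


Original prefix: /22
Number of subnets: 8 = 2^3
New prefix = 22 - 3 = 19
Supernet: 148.175.224.0/19


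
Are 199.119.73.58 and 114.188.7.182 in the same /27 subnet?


Mask: 255.255.255.224
199.119.73.58 AND mask = 199.119.73.32
114.188.7.182 AND mask = 114.188.7.160
No, different subnets (199.119.73.32 vs 114.188.7.160)


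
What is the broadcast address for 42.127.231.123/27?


Network: 42.127.231.96/27
Host bits = 5
Set all host bits to 1:
Broadcast: 42.127.231.127


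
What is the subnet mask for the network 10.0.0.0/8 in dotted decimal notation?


/8 means 8 network bits, 24 host bits
Binary: 11111111000000000000000000000000
Mask: 255.0.0.0


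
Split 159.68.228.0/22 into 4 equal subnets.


New prefix = 22 + 2 = 24
Each subnet has 256 addresses
  159.68.228.0/24
  159.68.229.0/24
  159.68.230.0/24
  159.68.231.0/24
Subnets: 159.68.228.0/24, 159.68.229.0/24, 159.68.230.0/24, 159.68.231.0/24


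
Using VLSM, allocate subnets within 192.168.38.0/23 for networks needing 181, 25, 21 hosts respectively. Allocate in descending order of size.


181 hosts -> /24 (254 usable): 192.168.38.0/24
25 hosts -> /27 (30 usable): 192.168.39.0/27
21 hosts -> /27 (30 usable): 192.168.39.32/27
Allocation: 192.168.38.0/24 (181 hosts, 254 usable); 192.168.39.0/27 (25 hosts, 30 usable); 192.168.39.32/27 (21 hosts, 30 usable)


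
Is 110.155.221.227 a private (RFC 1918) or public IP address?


RFC 1918 private ranges:
  10.0.0.0/8 (10.0.0.0 - 10.255.255.255)
  172.16.0.0/12 (172.16.0.0 - 172.31.255.255)
  192.168.0.0/16 (192.168.0.0 - 192.168.255.255)
Public (not in any RFC 1918 range)


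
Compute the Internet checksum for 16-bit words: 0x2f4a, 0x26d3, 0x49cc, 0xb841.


Sum all words (with carry folding):
+ 0x2f4a = 0x2f4a
+ 0x26d3 = 0x561d
+ 0x49cc = 0x9fe9
+ 0xb841 = 0x582b
One's complement: ~0x582b
Checksum = 0xa7d4


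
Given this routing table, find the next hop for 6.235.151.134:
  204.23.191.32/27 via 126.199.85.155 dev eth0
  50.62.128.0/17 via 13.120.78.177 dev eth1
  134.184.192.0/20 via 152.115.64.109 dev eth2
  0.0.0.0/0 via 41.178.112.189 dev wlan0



Longest prefix match for 6.235.151.134:
  /27 204.23.191.32: no
  /17 50.62.128.0: no
  /20 134.184.192.0: no
  /0 0.0.0.0: MATCH
Selected: next-hop 41.178.112.189 via wlan0 (matched /0)


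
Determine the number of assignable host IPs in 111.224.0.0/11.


Host bits = 32 - 11 = 21
Total addresses = 2^21 = 2097152
Usable = total - 2 (network and broadcast)
Usable hosts: 2097150


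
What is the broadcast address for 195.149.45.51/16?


Network: 195.149.0.0/16
Host bits = 16
Set all host bits to 1:
Broadcast: 195.149.255.255


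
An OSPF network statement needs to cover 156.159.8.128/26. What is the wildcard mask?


Subnet mask: 255.255.255.192
Wildcard = 255.255.255.255 - subnet mask
255 - 255 = 0
255 - 255 = 0
255 - 255 = 0
255 - 192 = 63
Wildcard: 0.0.0.63


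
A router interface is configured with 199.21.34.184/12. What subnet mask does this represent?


/12 means 12 network bits, 20 host bits
Binary: 11111111111100000000000000000000
Mask: 255.240.0.0


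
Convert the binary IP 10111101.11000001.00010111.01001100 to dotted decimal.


10111101 = 189
11000001 = 193
00010111 = 23
01001100 = 76
IP: 189.193.23.76


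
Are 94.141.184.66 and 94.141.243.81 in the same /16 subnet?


Mask: 255.255.0.0
94.141.184.66 AND mask = 94.141.0.0
94.141.243.81 AND mask = 94.141.0.0
Yes, same subnet (94.141.0.0)


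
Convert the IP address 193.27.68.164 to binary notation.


193 = 11000001
27 = 00011011
68 = 01000100
164 = 10100100
Binary: 11000001.00011011.01000100.10100100


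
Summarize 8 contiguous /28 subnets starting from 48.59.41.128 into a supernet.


Original prefix: /28
Number of subnets: 8 = 2^3
New prefix = 28 - 3 = 25
Supernet: 48.59.41.128/25


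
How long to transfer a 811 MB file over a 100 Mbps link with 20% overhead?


Effective throughput = 100 * (1 - 20/100) = 80 Mbps
File size in Mb = 811 * 8 = 6488 Mb
Time = 6488 / 80
Time = 81.1 seconds


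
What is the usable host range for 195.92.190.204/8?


Network: 195.0.0.0
Broadcast: 195.255.255.255
First usable = network + 1
Last usable = broadcast - 1
Range: 195.0.0.1 to 195.255.255.254


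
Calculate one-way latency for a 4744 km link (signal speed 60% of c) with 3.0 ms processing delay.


Speed = 0.6 * 3e5 km/s = 180000 km/s
Propagation delay = 4744 / 180000 = 0.0264 s = 26.3556 ms
Processing delay = 3.0 ms
Total one-way latency = 29.3556 ms


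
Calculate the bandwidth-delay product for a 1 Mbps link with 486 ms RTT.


BDP = bandwidth * RTT
= 1 Mbps * 486 ms
= 1 * 1e6 * 486 / 1000 bits
= 486000 bits
= 60750 bytes
= 59.3262 KB
BDP = 486000 bits (60750 bytes)


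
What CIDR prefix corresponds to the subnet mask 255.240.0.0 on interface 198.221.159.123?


Binary: 11111111.11110000.00000000.00000000
Count leading 1s
Prefix: /12


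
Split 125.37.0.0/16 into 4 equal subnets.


New prefix = 16 + 2 = 18
Each subnet has 16384 addresses
  125.37.0.0/18
  125.37.64.0/18
  125.37.128.0/18
  125.37.192.0/18
Subnets: 125.37.0.0/18, 125.37.64.0/18, 125.37.128.0/18, 125.37.192.0/18


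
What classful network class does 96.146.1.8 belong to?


First octet: 96
Binary: 01100000
0xxxxxxx -> Class A (1-126)
Class A, default mask 255.0.0.0 (/8)


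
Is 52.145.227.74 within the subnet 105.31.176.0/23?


Subnet network: 105.31.176.0
Test IP AND mask: 52.145.226.0
No, 52.145.227.74 is not in 105.31.176.0/23


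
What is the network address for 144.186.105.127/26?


IP:   10010000.10111010.01101001.01111111
Mask: 11111111.11111111.11111111.11000000
AND operation:
Net:  10010000.10111010.01101001.01000000
Network: 144.186.105.64/26


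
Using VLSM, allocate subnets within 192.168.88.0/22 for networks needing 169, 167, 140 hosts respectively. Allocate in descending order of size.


169 hosts -> /24 (254 usable): 192.168.88.0/24
167 hosts -> /24 (254 usable): 192.168.89.0/24
140 hosts -> /24 (254 usable): 192.168.90.0/24
Allocation: 192.168.88.0/24 (169 hosts, 254 usable); 192.168.89.0/24 (167 hosts, 254 usable); 192.168.90.0/24 (140 hosts, 254 usable)


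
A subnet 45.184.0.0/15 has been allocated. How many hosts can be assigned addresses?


Host bits = 32 - 15 = 17
Total addresses = 2^17 = 131072
Usable = total - 2 (network and broadcast)
Usable hosts: 131070


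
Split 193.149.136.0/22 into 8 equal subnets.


New prefix = 22 + 3 = 25
Each subnet has 128 addresses
  193.149.136.0/25
  193.149.136.128/25
  193.149.137.0/25
  193.149.137.128/25
  193.149.138.0/25
  193.149.138.128/25
  193.149.139.0/25
  193.149.139.128/25
Subnets: 193.149.136.0/25, 193.149.136.128/25, 193.149.137.0/25, 193.149.137.128/25, 193.149.138.0/25, 193.149.138.128/25, 193.149.139.0/25, 193.149.139.128/25


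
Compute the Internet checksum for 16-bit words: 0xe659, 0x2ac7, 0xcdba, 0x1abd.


Sum all words (with carry folding):
+ 0xe659 = 0xe659
+ 0x2ac7 = 0x1121
+ 0xcdba = 0xdedb
+ 0x1abd = 0xf998
One's complement: ~0xf998
Checksum = 0x0667


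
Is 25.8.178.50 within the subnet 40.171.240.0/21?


Subnet network: 40.171.240.0
Test IP AND mask: 25.8.176.0
No, 25.8.178.50 is not in 40.171.240.0/21


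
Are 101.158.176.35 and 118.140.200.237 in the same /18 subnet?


Mask: 255.255.192.0
101.158.176.35 AND mask = 101.158.128.0
118.140.200.237 AND mask = 118.140.192.0
No, different subnets (101.158.128.0 vs 118.140.192.0)


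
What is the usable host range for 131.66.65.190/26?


Network: 131.66.65.128
Broadcast: 131.66.65.191
First usable = network + 1
Last usable = broadcast - 1
Range: 131.66.65.129 to 131.66.65.190


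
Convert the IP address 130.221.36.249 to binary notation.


130 = 10000010
221 = 11011101
36 = 00100100
249 = 11111001
Binary: 10000010.11011101.00100100.11111001


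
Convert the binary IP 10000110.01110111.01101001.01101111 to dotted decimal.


10000110 = 134
01110111 = 119
01101001 = 105
01101111 = 111
IP: 134.119.105.111


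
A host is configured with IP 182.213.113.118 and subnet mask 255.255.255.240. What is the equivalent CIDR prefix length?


Binary: 11111111.11111111.11111111.11110000
Count leading 1s
Prefix: /28


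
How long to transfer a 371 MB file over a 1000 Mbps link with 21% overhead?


Effective throughput = 1000 * (1 - 21/100) = 790 Mbps
File size in Mb = 371 * 8 = 2968 Mb
Time = 2968 / 790
Time = 3.757 seconds


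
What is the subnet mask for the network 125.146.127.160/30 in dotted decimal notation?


/30 means 30 network bits, 2 host bits
Binary: 11111111111111111111111111111100
Mask: 255.255.255.252


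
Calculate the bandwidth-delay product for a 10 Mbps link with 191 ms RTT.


BDP = bandwidth * RTT
= 10 Mbps * 191 ms
= 10 * 1e6 * 191 / 1000 bits
= 1910000 bits
= 238750 bytes
= 233.1543 KB
BDP = 1910000 bits (238750 bytes)


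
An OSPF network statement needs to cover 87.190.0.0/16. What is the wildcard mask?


Subnet mask: 255.255.0.0
Wildcard = 255.255.255.255 - subnet mask
255 - 255 = 0
255 - 255 = 0
255 - 0 = 255
255 - 0 = 255
Wildcard: 0.0.255.255


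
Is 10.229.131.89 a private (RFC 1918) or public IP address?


RFC 1918 private ranges:
  10.0.0.0/8 (10.0.0.0 - 10.255.255.255)
  172.16.0.0/12 (172.16.0.0 - 172.31.255.255)
  192.168.0.0/16 (192.168.0.0 - 192.168.255.255)
Private (in 10.0.0.0/8)


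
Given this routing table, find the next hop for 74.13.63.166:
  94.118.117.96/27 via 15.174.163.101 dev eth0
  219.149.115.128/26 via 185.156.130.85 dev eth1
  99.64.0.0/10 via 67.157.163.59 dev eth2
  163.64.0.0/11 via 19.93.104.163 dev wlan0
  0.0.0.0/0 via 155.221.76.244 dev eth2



Longest prefix match for 74.13.63.166:
  /27 94.118.117.96: no
  /26 219.149.115.128: no
  /10 99.64.0.0: no
  /11 163.64.0.0: no
  /0 0.0.0.0: MATCH
Selected: next-hop 155.221.76.244 via eth2 (matched /0)


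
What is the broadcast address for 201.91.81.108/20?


Network: 201.91.80.0/20
Host bits = 12
Set all host bits to 1:
Broadcast: 201.91.95.255


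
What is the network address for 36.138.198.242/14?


IP:   00100100.10001010.11000110.11110010
Mask: 11111111.11111100.00000000.00000000
AND operation:
Net:  00100100.10001000.00000000.00000000
Network: 36.136.0.0/14


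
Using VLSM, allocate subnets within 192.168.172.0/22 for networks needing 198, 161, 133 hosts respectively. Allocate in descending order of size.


198 hosts -> /24 (254 usable): 192.168.172.0/24
161 hosts -> /24 (254 usable): 192.168.173.0/24
133 hosts -> /24 (254 usable): 192.168.174.0/24
Allocation: 192.168.172.0/24 (198 hosts, 254 usable); 192.168.173.0/24 (161 hosts, 254 usable); 192.168.174.0/24 (133 hosts, 254 usable)


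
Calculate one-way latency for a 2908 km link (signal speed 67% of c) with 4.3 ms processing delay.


Speed = 0.67 * 3e5 km/s = 201000 km/s
Propagation delay = 2908 / 201000 = 0.0145 s = 14.4677 ms
Processing delay = 4.3 ms
Total one-way latency = 18.7677 ms


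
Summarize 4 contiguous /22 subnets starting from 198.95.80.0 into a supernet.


Original prefix: /22
Number of subnets: 4 = 2^2
New prefix = 22 - 2 = 20
Supernet: 198.95.80.0/20


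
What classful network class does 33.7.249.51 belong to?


First octet: 33
Binary: 00100001
0xxxxxxx -> Class A (1-126)
Class A, default mask 255.0.0.0 (/8)


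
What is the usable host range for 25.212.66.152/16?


Network: 25.212.0.0
Broadcast: 25.212.255.255
First usable = network + 1
Last usable = broadcast - 1
Range: 25.212.0.1 to 25.212.255.254


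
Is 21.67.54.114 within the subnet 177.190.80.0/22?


Subnet network: 177.190.80.0
Test IP AND mask: 21.67.52.0
No, 21.67.54.114 is not in 177.190.80.0/22


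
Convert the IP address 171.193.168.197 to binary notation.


171 = 10101011
193 = 11000001
168 = 10101000
197 = 11000101
Binary: 10101011.11000001.10101000.11000101


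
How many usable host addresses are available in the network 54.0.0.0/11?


Host bits = 32 - 11 = 21
Total addresses = 2^21 = 2097152
Usable = total - 2 (network and broadcast)
Usable hosts: 2097150


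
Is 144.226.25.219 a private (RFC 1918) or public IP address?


RFC 1918 private ranges:
  10.0.0.0/8 (10.0.0.0 - 10.255.255.255)
  172.16.0.0/12 (172.16.0.0 - 172.31.255.255)
  192.168.0.0/16 (192.168.0.0 - 192.168.255.255)
Public (not in any RFC 1918 range)


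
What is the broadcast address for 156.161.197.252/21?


Network: 156.161.192.0/21
Host bits = 11
Set all host bits to 1:
Broadcast: 156.161.199.255


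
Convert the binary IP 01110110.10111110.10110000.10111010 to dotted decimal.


01110110 = 118
10111110 = 190
10110000 = 176
10111010 = 186
IP: 118.190.176.186


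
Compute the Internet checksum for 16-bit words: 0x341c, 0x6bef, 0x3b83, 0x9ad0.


Sum all words (with carry folding):
+ 0x341c = 0x341c
+ 0x6bef = 0xa00b
+ 0x3b83 = 0xdb8e
+ 0x9ad0 = 0x765f
One's complement: ~0x765f
Checksum = 0x89a0


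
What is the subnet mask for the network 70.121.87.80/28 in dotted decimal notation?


/28 means 28 network bits, 4 host bits
Binary: 11111111111111111111111111110000
Mask: 255.255.255.240


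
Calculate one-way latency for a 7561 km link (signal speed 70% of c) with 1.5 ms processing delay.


Speed = 0.7 * 3e5 km/s = 210000 km/s
Propagation delay = 7561 / 210000 = 0.036 s = 36.0048 ms
Processing delay = 1.5 ms
Total one-way latency = 37.5048 ms


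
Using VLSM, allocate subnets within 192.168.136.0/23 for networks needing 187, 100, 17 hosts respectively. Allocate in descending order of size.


187 hosts -> /24 (254 usable): 192.168.136.0/24
100 hosts -> /25 (126 usable): 192.168.137.0/25
17 hosts -> /27 (30 usable): 192.168.137.128/27
Allocation: 192.168.136.0/24 (187 hosts, 254 usable); 192.168.137.0/25 (100 hosts, 126 usable); 192.168.137.128/27 (17 hosts, 30 usable)


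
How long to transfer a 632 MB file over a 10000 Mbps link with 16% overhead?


Effective throughput = 10000 * (1 - 16/100) = 8400 Mbps
File size in Mb = 632 * 8 = 5056 Mb
Time = 5056 / 8400
Time = 0.6019 seconds


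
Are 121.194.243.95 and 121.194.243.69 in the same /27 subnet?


Mask: 255.255.255.224
121.194.243.95 AND mask = 121.194.243.64
121.194.243.69 AND mask = 121.194.243.64
Yes, same subnet (121.194.243.64)


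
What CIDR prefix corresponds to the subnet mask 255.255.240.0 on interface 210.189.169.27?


Binary: 11111111.11111111.11110000.00000000
Count leading 1s
Prefix: /20


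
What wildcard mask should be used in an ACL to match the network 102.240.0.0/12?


Subnet mask: 255.240.0.0
Wildcard = 255.255.255.255 - subnet mask
255 - 255 = 0
255 - 240 = 15
255 - 0 = 255
255 - 0 = 255
Wildcard: 0.15.255.255


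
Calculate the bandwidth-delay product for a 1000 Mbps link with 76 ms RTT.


BDP = bandwidth * RTT
= 1000 Mbps * 76 ms
= 1000 * 1e6 * 76 / 1000 bits
= 76000000 bits
= 9500000 bytes
= 9277.3438 KB
BDP = 76000000 bits (9500000 bytes)


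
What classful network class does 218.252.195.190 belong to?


First octet: 218
Binary: 11011010
110xxxxx -> Class C (192-223)
Class C, default mask 255.255.255.0 (/24)


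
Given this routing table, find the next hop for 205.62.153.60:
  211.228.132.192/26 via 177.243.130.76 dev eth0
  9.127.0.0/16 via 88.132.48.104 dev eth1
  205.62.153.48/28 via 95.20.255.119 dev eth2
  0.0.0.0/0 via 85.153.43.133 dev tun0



Longest prefix match for 205.62.153.60:
  /26 211.228.132.192: no
  /16 9.127.0.0: no
  /28 205.62.153.48: MATCH
  /0 0.0.0.0: MATCH
Selected: next-hop 95.20.255.119 via eth2 (matched /28)


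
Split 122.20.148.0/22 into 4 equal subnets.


New prefix = 22 + 2 = 24
Each subnet has 256 addresses
  122.20.148.0/24
  122.20.149.0/24
  122.20.150.0/24
  122.20.151.0/24
Subnets: 122.20.148.0/24, 122.20.149.0/24, 122.20.150.0/24, 122.20.151.0/24


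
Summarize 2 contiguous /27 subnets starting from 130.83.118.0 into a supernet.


Original prefix: /27
Number of subnets: 2 = 2^1
New prefix = 27 - 1 = 26
Supernet: 130.83.118.0/26


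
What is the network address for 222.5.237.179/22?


IP:   11011110.00000101.11101101.10110011
Mask: 11111111.11111111.11111100.00000000
AND operation:
Net:  11011110.00000101.11101100.00000000
Network: 222.5.236.0/22


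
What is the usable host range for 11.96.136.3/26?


Network: 11.96.136.0
Broadcast: 11.96.136.63
First usable = network + 1
Last usable = broadcast - 1
Range: 11.96.136.1 to 11.96.136.62


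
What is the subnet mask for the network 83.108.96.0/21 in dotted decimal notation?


/21 means 21 network bits, 11 host bits
Binary: 11111111111111111111100000000000
Mask: 255.255.248.0


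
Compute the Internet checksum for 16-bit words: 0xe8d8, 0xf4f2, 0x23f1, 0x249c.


Sum all words (with carry folding):
+ 0xe8d8 = 0xe8d8
+ 0xf4f2 = 0xddcb
+ 0x23f1 = 0x01bd
+ 0x249c = 0x2659
One's complement: ~0x2659
Checksum = 0xd9a6


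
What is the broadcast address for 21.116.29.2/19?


Network: 21.116.0.0/19
Host bits = 13
Set all host bits to 1:
Broadcast: 21.116.31.255
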